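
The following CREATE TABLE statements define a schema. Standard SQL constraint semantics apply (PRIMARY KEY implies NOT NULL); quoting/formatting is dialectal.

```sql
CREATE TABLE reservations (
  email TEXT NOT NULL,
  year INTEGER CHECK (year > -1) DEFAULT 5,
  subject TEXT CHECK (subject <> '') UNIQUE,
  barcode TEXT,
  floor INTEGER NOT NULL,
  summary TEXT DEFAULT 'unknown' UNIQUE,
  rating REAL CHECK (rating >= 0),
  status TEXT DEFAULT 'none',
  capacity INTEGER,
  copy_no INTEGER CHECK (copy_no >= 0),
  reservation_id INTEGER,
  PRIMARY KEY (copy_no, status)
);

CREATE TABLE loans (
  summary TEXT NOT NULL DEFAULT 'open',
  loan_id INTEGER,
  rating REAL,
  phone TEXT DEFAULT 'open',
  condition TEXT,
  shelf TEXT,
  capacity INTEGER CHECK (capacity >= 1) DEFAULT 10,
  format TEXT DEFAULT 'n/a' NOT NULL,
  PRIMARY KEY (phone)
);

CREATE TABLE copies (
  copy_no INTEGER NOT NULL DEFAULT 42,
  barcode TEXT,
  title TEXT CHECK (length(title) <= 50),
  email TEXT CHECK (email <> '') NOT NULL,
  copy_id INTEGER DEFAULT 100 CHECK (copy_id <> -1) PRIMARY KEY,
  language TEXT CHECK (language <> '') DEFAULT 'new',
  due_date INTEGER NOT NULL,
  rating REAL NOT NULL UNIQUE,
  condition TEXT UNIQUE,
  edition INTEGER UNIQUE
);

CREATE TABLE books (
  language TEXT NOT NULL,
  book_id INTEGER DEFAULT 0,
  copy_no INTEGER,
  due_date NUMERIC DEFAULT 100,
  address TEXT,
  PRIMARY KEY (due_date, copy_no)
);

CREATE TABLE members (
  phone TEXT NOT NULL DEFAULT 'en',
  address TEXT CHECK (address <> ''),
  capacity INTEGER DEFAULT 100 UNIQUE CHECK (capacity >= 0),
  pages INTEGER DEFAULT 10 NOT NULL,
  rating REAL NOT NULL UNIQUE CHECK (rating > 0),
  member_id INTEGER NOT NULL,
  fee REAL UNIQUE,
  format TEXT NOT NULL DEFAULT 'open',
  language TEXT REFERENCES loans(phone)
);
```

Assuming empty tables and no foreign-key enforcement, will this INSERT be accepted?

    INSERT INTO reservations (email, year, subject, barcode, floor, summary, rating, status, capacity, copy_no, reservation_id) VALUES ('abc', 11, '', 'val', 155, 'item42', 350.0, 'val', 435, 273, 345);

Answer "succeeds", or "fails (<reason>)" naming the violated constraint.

The value '' for subject violates CHECK (subject <> '').

fails (CHECK on subject)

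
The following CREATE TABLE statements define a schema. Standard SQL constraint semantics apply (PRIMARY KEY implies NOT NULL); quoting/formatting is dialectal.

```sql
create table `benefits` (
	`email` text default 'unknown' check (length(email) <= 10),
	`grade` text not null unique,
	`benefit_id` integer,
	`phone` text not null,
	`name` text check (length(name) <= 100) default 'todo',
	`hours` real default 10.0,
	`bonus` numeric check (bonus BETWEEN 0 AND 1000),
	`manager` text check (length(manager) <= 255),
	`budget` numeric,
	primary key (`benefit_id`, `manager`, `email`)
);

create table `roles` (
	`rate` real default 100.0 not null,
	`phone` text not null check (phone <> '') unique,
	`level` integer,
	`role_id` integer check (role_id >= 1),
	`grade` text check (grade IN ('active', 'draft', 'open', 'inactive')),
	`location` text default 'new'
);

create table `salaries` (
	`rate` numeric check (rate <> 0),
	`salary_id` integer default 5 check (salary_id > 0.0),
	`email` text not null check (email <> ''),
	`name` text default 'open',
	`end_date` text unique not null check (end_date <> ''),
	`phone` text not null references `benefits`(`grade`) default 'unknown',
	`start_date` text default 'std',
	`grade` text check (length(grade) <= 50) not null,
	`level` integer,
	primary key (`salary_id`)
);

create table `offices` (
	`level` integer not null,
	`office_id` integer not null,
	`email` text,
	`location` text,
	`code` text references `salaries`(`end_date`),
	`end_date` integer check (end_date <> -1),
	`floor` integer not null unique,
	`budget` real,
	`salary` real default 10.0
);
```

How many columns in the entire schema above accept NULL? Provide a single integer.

benefits: 4 nullable (name, hours, bonus, budget — PK (benefit_id, manager, email) and explicit NOT NULL columns excluded).
roles: 4 nullable (level, role_id, grade, location — PK none and explicit NOT NULL columns excluded).
salaries: 4 nullable (rate, name, start_date, level — PK (salary_id) and explicit NOT NULL columns excluded).
offices: 6 nullable (email, location, code, end_date, budget, salary — PK none and explicit NOT NULL columns excluded).
Total: 4 + 4 + 4 + 6 = 18.

18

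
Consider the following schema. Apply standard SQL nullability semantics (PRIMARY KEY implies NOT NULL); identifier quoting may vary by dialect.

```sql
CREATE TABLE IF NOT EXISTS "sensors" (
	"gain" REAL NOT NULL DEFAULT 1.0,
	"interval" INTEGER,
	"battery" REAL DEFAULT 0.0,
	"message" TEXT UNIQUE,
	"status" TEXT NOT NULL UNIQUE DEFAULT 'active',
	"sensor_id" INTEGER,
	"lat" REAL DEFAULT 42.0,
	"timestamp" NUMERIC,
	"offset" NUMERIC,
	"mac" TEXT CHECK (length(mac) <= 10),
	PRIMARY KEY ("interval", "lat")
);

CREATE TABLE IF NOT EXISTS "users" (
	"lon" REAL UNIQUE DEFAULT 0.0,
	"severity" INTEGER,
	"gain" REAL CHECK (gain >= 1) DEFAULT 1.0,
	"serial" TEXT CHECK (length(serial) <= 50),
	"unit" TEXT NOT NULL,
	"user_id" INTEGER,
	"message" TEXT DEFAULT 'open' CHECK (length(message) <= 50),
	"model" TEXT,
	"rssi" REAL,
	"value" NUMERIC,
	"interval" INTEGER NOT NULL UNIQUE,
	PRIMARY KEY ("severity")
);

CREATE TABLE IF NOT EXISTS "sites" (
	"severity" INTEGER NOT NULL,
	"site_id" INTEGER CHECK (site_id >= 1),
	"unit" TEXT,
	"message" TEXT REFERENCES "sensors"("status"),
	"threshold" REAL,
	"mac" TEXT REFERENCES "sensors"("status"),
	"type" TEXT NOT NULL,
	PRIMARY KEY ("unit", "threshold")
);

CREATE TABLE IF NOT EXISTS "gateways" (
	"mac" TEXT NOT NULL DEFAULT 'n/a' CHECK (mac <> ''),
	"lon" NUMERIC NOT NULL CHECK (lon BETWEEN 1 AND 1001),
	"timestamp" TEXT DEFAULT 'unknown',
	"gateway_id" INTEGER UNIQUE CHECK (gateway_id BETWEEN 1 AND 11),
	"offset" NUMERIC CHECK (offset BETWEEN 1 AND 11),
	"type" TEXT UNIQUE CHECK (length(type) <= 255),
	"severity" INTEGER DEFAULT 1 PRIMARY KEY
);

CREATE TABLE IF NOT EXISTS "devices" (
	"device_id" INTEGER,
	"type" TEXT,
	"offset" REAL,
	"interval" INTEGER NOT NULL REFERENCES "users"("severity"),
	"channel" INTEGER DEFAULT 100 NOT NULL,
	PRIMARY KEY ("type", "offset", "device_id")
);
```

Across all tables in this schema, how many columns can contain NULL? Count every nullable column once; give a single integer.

sensors: 6 nullable (battery, message, sensor_id, timestamp, offset, mac — PK (interval, lat) and explicit NOT NULL columns excluded).
users: 8 nullable (lon, gain, serial, user_id, message, model, rssi, value — PK (severity) and explicit NOT NULL columns excluded).
sites: 3 nullable (site_id, message, mac — PK (unit, threshold) and explicit NOT NULL columns excluded).
gateways: 4 nullable (timestamp, gateway_id, offset, type — PK (severity) and explicit NOT NULL columns excluded).
devices: 0 nullable (none — PK (type, offset, device_id) and explicit NOT NULL columns excluded).
Total: 6 + 8 + 3 + 4 + 0 = 21.

21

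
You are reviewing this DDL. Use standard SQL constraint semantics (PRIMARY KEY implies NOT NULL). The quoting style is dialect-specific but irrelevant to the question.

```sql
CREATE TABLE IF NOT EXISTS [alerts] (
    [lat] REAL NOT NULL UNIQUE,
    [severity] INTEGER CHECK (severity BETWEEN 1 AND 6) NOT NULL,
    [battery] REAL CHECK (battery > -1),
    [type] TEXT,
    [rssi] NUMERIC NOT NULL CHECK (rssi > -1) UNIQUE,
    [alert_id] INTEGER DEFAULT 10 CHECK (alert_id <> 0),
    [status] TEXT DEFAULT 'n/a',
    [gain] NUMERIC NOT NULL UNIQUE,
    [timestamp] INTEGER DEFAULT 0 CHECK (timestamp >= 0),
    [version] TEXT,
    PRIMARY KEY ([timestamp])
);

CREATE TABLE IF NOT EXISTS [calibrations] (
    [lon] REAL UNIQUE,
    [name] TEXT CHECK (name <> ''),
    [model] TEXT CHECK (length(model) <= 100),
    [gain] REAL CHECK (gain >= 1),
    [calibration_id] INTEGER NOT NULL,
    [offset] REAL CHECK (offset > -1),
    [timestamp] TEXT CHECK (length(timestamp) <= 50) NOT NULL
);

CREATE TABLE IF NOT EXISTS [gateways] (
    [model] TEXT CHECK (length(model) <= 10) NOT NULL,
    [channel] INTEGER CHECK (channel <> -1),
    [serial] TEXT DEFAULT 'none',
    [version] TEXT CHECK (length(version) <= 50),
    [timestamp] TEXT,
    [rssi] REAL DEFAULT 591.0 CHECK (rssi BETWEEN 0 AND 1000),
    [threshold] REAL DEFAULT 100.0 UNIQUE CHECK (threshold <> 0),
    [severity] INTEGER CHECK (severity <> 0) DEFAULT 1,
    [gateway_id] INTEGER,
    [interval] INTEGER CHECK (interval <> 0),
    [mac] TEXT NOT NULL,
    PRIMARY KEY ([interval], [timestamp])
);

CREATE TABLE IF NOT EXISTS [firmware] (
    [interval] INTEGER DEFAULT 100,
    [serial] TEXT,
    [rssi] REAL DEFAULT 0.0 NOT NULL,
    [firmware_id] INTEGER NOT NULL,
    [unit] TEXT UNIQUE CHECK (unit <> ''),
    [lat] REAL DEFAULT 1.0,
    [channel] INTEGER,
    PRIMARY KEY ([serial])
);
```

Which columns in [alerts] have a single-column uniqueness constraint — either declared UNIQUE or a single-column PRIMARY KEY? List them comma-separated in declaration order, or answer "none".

lat, rssi, gain, timestamp

- lat: declared UNIQUE → unique.
- severity: no UNIQUE or single-column PK constraint.
- battery: no UNIQUE or single-column PK constraint.
- type: no UNIQUE or single-column PK constraint.
- rssi: declared UNIQUE → unique.
- alert_id: no UNIQUE or single-column PK constraint.
- status: no UNIQUE or single-column PK constraint.
- gain: declared UNIQUE → unique.
- timestamp: single-column PRIMARY KEY → unique.
- version: no UNIQUE or single-column PK constraint.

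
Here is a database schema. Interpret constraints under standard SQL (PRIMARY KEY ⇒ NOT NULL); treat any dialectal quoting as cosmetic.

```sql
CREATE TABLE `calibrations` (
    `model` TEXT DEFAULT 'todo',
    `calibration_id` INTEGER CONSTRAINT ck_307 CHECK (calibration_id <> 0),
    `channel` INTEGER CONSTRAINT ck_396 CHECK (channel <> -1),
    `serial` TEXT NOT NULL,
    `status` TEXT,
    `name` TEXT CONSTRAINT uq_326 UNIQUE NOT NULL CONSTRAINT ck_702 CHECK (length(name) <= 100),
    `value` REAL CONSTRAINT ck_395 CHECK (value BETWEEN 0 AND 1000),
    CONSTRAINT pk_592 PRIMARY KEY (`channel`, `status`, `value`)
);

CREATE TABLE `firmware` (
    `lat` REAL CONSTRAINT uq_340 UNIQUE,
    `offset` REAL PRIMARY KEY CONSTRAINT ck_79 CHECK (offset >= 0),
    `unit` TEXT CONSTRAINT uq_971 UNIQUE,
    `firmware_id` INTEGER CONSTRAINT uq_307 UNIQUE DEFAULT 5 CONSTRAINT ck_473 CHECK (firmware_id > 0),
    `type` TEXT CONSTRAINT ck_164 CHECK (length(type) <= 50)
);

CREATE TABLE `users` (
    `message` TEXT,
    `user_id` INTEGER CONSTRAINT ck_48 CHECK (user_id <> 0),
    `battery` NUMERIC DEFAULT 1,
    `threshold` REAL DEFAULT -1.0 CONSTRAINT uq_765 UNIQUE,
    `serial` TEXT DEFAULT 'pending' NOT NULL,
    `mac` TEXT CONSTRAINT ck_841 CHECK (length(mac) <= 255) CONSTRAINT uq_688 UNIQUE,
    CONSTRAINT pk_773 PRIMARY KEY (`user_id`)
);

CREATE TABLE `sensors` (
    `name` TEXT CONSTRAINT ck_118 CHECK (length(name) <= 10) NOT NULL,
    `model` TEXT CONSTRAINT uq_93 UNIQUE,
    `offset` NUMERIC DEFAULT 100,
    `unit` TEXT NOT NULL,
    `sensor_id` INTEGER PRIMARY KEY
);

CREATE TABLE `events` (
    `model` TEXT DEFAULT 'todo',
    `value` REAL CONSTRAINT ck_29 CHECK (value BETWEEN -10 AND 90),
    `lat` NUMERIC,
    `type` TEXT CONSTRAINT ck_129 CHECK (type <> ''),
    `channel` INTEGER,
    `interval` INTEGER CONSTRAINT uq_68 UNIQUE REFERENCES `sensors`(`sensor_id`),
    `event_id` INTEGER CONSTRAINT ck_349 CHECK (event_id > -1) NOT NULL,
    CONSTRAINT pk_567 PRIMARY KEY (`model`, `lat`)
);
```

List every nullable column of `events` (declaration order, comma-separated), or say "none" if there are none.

value, type, channel, interval

- model: part of the PRIMARY KEY, which implies NOT NULL → not nullable.
- value: CHECK does not forbid NULL (a CHECK constraint passes when its expression is NULL) → nullable.
- lat: part of the PRIMARY KEY, which implies NOT NULL → not nullable.
- type: CHECK does not forbid NULL (a CHECK constraint passes when its expression is NULL) → nullable.
- channel: no NOT NULL constraint applies → nullable.
- interval: a foreign key column may be NULL unless separately constrained → nullable.
- event_id: declared NOT NULL → not nullable.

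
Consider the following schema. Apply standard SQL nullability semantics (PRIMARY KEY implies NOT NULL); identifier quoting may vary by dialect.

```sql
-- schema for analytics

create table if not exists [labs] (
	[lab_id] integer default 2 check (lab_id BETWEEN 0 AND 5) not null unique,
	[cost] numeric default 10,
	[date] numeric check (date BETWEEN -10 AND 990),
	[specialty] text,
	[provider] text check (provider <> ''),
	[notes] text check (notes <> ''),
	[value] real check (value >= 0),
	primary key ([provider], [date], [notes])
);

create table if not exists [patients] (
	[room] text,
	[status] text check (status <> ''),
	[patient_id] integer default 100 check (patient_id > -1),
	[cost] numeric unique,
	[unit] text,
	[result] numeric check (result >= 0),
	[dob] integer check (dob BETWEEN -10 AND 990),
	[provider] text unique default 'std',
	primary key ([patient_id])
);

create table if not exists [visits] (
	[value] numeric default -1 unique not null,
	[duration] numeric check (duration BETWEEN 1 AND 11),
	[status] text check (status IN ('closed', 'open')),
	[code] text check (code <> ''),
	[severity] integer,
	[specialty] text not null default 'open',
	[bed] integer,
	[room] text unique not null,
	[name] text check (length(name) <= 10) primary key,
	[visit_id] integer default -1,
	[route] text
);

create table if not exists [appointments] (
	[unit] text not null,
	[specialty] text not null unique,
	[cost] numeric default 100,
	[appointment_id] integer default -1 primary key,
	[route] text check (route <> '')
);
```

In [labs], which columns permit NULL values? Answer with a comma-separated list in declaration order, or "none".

- lab_id: declared NOT NULL → not nullable.
- cost: DEFAULT only fills an omitted column; an explicit NULL is still allowed → nullable.
- date: part of the PRIMARY KEY, which implies NOT NULL → not nullable.
- specialty: no NOT NULL constraint applies → nullable.
- provider: part of the PRIMARY KEY, which implies NOT NULL → not nullable.
- notes: part of the PRIMARY KEY, which implies NOT NULL → not nullable.
- value: CHECK does not forbid NULL (a CHECK constraint passes when its expression is NULL) → nullable.

cost, specialty, value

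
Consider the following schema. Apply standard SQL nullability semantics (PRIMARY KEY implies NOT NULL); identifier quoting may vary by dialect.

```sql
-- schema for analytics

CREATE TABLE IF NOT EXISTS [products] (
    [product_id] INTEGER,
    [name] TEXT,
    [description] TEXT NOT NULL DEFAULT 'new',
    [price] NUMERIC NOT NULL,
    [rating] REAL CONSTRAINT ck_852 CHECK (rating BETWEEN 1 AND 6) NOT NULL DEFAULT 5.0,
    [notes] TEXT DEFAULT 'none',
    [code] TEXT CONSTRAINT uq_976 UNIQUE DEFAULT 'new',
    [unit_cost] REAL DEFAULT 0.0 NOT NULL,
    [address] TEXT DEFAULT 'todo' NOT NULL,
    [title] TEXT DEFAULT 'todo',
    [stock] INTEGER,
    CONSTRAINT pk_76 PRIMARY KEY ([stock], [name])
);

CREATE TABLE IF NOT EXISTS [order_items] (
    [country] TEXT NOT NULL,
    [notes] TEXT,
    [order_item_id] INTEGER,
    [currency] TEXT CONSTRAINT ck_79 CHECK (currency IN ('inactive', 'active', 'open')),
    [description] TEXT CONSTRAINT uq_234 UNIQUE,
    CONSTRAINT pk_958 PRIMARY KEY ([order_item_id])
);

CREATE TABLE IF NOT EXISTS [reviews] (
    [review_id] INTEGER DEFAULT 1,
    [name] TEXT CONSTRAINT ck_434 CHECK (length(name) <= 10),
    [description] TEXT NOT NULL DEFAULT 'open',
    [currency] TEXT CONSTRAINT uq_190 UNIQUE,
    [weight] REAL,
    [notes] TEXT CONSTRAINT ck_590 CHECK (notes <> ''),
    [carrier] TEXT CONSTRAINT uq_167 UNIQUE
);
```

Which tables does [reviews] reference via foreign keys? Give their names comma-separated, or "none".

none

No column in reviews has a REFERENCES clause.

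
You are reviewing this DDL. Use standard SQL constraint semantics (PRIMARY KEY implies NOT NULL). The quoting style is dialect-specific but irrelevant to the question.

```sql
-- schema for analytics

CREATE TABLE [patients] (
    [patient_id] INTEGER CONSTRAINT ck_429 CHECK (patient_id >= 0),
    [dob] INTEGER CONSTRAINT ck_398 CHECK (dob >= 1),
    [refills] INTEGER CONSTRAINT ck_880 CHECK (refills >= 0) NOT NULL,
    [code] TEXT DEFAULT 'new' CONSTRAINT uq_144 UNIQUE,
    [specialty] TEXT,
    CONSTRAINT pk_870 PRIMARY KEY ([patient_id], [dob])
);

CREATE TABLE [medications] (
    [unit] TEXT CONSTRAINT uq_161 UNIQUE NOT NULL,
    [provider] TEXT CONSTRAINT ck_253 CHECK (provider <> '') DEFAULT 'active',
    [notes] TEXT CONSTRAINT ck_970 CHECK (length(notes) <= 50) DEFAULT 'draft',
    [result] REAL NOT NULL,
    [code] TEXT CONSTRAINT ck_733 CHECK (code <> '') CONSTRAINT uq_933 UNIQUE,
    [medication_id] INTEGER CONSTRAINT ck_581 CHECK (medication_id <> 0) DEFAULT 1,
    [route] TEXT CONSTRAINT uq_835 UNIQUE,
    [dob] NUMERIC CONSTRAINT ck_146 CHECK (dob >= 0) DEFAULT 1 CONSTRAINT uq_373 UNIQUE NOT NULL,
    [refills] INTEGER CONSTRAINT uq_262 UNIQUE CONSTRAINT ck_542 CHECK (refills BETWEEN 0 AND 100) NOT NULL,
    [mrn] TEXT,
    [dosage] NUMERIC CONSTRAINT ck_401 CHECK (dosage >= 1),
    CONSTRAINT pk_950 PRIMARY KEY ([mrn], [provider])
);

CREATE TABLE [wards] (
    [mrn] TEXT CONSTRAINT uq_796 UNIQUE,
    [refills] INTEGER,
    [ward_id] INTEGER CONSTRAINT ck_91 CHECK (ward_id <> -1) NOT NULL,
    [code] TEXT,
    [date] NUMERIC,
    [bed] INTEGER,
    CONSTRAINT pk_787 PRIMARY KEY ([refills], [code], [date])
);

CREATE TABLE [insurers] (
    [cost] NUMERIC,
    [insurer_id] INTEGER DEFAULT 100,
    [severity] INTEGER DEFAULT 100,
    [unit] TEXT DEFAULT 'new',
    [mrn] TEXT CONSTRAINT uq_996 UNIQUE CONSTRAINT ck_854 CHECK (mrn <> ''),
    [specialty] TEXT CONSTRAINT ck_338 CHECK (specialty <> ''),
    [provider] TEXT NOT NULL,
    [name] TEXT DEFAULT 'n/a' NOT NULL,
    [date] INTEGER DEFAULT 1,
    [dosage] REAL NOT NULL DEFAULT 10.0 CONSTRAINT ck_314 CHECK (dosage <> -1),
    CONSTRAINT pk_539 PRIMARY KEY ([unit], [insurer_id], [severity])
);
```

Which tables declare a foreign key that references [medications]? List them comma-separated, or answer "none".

No REFERENCES clause anywhere in the schema names medications.

none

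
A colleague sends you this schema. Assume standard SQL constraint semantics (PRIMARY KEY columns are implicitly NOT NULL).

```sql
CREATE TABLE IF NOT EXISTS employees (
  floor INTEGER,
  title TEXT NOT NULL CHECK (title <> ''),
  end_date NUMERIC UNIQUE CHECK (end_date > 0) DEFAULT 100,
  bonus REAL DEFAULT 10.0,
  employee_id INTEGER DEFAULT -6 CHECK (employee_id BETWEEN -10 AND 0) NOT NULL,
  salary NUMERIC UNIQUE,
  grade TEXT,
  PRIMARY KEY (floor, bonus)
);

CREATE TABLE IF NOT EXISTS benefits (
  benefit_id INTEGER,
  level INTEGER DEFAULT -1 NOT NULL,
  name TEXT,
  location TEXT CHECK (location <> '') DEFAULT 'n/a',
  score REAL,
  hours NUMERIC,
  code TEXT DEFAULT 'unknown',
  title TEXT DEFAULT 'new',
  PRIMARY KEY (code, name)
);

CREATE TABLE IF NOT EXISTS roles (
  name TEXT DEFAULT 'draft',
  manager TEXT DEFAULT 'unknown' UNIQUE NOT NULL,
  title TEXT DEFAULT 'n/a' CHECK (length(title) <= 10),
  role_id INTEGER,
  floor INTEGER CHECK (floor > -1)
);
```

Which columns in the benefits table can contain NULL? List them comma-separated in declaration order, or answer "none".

benefit_id, location, score, hours, title

- benefit_id: no NOT NULL constraint applies → nullable.
- level: declared NOT NULL → not nullable.
- name: part of the PRIMARY KEY, which implies NOT NULL → not nullable.
- location: CHECK does not forbid NULL (a CHECK constraint passes when its expression is NULL) → nullable.
- score: no NOT NULL constraint applies → nullable.
- hours: no NOT NULL constraint applies → nullable.
- code: part of the PRIMARY KEY, which implies NOT NULL → not nullable.
- title: DEFAULT only fills an omitted column; an explicit NULL is still allowed → nullable.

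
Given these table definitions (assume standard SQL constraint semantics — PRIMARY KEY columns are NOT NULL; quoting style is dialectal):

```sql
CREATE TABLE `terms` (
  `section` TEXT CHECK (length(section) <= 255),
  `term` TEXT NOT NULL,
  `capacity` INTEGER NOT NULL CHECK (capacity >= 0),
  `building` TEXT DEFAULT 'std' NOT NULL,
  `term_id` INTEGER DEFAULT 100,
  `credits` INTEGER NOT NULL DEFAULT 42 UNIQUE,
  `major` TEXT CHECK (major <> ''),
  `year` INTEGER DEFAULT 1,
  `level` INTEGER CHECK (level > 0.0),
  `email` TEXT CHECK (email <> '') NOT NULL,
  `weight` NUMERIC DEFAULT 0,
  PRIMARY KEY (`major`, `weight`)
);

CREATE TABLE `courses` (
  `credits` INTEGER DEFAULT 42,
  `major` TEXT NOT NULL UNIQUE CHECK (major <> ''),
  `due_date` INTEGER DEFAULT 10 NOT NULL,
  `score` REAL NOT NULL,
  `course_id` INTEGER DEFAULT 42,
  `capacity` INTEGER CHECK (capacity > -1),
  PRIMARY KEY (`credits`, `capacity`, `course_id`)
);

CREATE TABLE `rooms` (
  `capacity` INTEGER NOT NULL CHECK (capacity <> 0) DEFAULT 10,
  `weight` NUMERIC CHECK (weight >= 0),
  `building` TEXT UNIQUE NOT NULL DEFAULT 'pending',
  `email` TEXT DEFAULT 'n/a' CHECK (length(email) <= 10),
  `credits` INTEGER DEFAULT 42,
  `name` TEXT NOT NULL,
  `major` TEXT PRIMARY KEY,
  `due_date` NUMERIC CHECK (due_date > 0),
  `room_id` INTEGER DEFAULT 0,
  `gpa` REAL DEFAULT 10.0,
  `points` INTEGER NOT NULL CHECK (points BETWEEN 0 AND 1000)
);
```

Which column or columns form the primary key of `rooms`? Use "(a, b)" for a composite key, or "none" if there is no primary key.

major

major is declared PRIMARY KEY inline on the column.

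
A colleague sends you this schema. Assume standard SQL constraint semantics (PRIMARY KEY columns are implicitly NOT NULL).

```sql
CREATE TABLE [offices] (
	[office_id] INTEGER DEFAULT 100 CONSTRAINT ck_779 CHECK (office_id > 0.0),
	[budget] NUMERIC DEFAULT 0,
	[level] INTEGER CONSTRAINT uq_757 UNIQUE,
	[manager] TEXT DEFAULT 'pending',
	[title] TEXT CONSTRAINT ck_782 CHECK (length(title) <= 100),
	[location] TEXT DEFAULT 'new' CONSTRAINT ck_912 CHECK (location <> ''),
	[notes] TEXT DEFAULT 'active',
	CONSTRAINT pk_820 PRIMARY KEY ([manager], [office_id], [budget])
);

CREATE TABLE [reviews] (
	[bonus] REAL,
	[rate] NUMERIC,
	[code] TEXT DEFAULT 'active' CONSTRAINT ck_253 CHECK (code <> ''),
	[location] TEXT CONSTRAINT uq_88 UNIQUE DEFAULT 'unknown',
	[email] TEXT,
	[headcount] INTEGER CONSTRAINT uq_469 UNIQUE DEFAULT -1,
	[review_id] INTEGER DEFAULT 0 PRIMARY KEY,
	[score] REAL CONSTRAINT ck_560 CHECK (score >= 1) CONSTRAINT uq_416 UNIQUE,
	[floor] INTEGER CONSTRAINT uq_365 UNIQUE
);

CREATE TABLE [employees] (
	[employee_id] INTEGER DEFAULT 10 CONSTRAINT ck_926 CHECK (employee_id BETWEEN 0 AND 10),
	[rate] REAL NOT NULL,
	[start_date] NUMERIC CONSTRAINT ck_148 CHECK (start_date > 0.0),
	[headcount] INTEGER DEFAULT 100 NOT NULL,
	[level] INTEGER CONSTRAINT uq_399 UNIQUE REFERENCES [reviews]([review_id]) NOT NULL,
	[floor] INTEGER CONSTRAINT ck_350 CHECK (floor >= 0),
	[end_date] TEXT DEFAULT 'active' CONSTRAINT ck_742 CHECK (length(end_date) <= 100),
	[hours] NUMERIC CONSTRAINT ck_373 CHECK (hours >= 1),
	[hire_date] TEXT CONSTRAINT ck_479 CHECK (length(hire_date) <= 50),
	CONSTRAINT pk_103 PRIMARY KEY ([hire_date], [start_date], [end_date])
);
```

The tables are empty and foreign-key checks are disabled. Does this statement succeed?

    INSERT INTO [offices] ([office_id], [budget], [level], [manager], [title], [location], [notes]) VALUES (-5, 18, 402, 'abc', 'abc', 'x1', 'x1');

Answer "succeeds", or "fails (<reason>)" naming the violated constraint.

fails (CHECK on office_id)

The value -5 for office_id violates CHECK (office_id > 0.0).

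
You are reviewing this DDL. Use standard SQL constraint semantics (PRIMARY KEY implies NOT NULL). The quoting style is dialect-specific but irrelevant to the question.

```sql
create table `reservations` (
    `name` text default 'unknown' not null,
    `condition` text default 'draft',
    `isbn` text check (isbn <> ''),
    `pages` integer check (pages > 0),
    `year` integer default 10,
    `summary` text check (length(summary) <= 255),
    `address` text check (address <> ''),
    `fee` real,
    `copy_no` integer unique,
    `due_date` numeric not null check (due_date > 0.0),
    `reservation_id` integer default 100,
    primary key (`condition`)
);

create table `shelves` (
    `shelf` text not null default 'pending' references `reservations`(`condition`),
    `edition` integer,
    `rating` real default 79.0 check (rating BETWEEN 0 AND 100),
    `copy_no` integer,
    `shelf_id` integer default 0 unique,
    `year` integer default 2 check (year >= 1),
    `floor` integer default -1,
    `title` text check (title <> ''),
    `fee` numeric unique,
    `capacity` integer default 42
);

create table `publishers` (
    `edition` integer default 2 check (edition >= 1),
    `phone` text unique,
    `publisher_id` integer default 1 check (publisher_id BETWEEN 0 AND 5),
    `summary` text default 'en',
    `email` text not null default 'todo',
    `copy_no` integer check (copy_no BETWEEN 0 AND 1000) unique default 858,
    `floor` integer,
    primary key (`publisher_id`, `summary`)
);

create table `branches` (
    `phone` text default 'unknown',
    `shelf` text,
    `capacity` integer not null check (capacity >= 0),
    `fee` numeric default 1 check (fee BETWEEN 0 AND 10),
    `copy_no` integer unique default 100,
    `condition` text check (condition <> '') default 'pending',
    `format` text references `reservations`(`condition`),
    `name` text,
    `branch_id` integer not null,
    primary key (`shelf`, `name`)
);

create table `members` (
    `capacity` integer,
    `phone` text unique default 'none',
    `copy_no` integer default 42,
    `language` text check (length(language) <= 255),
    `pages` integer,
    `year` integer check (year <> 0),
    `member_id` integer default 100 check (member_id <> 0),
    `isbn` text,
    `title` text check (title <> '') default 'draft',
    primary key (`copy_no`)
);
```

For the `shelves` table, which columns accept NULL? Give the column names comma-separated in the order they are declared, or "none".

edition, rating, copy_no, shelf_id, year, floor, title, fee, capacity

- shelf: declared NOT NULL → not nullable.
- edition: no NOT NULL constraint applies → nullable.
- rating: CHECK does not forbid NULL (a CHECK constraint passes when its expression is NULL) → nullable.
- copy_no: no NOT NULL constraint applies → nullable.
- shelf_id: UNIQUE does not imply NOT NULL → nullable.
- year: CHECK does not forbid NULL (a CHECK constraint passes when its expression is NULL) → nullable.
- floor: DEFAULT only fills an omitted column; an explicit NULL is still allowed → nullable.
- title: CHECK does not forbid NULL (a CHECK constraint passes when its expression is NULL) → nullable.
- fee: UNIQUE does not imply NOT NULL → nullable.
- capacity: DEFAULT only fills an omitted column; an explicit NULL is still allowed → nullable.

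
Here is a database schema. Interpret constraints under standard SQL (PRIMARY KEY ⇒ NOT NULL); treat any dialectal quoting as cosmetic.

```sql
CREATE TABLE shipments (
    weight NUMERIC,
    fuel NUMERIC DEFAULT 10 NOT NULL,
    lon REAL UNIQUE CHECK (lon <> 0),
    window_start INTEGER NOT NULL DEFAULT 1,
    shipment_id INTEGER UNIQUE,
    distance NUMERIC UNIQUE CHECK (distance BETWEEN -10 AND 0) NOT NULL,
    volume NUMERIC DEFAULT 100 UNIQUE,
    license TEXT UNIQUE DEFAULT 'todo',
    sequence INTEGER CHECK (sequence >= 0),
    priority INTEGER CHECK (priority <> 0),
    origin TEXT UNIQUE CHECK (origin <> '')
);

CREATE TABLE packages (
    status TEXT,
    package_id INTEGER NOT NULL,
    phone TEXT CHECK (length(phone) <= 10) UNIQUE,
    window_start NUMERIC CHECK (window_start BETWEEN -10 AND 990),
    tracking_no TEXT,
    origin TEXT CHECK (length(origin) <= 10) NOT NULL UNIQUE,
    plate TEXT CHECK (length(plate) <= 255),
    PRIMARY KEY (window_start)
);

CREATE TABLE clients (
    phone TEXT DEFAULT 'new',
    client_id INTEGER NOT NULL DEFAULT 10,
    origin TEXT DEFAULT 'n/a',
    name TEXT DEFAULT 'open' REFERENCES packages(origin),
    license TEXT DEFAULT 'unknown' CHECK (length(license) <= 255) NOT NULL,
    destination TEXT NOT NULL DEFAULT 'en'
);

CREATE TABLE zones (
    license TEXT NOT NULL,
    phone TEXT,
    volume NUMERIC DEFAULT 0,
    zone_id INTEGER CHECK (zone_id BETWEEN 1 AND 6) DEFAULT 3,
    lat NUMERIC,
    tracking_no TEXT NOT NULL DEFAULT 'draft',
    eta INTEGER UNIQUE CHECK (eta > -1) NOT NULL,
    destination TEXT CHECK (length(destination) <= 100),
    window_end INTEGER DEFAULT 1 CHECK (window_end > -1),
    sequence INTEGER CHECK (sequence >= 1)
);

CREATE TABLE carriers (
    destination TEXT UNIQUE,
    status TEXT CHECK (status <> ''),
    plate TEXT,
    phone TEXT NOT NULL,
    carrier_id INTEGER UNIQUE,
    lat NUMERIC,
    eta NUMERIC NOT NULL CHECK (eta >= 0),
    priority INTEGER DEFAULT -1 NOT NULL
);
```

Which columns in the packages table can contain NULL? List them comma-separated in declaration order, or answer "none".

- status: no NOT NULL constraint applies → nullable.
- package_id: declared NOT NULL → not nullable.
- phone: CHECK does not forbid NULL (a CHECK constraint passes when its expression is NULL) → nullable.
- window_start: part of the PRIMARY KEY, which implies NOT NULL → not nullable.
- tracking_no: no NOT NULL constraint applies → nullable.
- origin: declared NOT NULL → not nullable.
- plate: CHECK does not forbid NULL (a CHECK constraint passes when its expression is NULL) → nullable.

status, phone, tracking_no, plate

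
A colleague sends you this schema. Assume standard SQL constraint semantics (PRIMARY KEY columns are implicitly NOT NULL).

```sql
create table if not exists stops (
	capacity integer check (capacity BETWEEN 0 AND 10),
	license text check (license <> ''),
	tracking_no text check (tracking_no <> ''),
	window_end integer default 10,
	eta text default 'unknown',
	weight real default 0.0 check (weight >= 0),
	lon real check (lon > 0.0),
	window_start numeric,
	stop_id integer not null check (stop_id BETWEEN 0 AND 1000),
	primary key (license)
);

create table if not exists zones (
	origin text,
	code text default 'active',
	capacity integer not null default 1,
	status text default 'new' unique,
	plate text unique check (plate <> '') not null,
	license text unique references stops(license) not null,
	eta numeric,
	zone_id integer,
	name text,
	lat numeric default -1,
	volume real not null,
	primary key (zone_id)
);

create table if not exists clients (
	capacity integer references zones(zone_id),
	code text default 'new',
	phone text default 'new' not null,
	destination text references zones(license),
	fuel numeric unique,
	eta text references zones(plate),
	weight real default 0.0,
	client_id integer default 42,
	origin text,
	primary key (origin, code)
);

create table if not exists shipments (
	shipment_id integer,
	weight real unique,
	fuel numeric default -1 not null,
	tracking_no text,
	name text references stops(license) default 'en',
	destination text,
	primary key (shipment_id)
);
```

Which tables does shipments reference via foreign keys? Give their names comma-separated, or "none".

stops

- name REFERENCES stops(license).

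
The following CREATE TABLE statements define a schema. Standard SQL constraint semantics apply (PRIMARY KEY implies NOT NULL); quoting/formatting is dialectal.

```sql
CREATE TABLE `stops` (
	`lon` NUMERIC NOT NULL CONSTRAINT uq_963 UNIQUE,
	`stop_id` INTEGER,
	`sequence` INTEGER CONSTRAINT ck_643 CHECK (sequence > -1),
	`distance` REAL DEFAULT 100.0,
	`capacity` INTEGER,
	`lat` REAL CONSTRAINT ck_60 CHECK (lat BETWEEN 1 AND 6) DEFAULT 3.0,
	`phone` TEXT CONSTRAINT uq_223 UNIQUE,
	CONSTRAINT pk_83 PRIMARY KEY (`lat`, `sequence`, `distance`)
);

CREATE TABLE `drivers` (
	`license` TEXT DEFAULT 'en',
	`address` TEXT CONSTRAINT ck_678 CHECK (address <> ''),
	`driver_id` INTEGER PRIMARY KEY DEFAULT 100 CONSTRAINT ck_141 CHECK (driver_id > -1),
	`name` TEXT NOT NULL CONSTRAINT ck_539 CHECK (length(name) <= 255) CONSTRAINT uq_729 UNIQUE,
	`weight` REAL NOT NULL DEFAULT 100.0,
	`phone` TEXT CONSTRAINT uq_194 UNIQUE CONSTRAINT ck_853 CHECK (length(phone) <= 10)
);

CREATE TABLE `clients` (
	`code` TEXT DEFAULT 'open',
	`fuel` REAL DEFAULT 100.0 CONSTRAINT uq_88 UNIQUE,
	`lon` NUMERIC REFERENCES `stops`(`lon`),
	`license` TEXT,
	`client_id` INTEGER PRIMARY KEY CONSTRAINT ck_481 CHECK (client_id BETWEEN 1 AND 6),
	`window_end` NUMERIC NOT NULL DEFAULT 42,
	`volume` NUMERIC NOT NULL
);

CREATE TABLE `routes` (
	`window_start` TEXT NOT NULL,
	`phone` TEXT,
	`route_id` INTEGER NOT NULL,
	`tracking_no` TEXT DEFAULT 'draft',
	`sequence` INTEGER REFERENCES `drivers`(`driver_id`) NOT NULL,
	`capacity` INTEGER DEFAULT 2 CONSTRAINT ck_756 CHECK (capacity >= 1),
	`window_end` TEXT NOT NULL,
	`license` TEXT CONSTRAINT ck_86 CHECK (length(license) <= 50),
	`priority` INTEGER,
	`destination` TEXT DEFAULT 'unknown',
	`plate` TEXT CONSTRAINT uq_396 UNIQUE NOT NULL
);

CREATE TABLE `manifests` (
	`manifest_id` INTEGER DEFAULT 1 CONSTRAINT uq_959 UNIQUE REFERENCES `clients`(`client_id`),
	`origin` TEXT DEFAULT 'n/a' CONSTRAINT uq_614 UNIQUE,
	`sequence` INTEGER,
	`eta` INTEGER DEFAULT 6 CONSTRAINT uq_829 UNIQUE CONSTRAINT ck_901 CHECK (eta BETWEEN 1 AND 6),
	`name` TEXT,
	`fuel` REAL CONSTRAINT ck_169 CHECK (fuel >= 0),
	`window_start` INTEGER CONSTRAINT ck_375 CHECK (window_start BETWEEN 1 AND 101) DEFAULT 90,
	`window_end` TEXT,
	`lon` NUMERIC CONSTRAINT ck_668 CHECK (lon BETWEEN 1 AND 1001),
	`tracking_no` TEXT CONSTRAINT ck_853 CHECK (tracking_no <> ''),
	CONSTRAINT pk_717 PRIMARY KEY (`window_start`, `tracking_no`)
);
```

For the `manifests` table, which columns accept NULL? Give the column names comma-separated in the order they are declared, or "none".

- manifest_id: a foreign key column may be NULL unless separately constrained → nullable.
- origin: UNIQUE does not imply NOT NULL → nullable.
- sequence: no NOT NULL constraint applies → nullable.
- eta: CHECK does not forbid NULL (a CHECK constraint passes when its expression is NULL) → nullable.
- name: no NOT NULL constraint applies → nullable.
- fuel: CHECK does not forbid NULL (a CHECK constraint passes when its expression is NULL) → nullable.
- window_start: part of the PRIMARY KEY, which implies NOT NULL → not nullable.
- window_end: no NOT NULL constraint applies → nullable.
- lon: CHECK does not forbid NULL (a CHECK constraint passes when its expression is NULL) → nullable.
- tracking_no: part of the PRIMARY KEY, which implies NOT NULL → not nullable.

manifest_id, origin, sequence, eta, name, fuel, window_end, lon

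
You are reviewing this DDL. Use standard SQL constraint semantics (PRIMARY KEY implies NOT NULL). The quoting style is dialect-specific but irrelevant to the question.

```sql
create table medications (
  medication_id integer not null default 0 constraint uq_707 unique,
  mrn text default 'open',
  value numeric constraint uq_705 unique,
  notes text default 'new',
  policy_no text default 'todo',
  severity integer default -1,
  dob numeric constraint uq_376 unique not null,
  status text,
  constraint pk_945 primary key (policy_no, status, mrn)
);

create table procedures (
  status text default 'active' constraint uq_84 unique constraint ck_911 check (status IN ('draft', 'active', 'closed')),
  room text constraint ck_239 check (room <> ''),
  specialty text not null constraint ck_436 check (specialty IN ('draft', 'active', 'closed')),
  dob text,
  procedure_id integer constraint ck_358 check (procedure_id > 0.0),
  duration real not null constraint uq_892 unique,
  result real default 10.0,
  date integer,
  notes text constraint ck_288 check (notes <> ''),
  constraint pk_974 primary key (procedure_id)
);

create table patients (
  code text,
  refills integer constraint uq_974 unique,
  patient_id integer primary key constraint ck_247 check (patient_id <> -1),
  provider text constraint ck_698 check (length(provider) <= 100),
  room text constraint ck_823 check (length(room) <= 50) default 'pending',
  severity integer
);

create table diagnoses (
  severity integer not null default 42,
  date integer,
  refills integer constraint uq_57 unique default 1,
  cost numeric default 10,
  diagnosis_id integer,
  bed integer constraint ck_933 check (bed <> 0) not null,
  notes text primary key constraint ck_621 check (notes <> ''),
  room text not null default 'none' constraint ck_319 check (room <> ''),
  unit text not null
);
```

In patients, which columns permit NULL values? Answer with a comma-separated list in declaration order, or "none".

- code: no NOT NULL constraint applies → nullable.
- refills: UNIQUE does not imply NOT NULL → nullable.
- patient_id: part of the PRIMARY KEY, which implies NOT NULL → not nullable.
- provider: CHECK does not forbid NULL (a CHECK constraint passes when its expression is NULL) → nullable.
- room: CHECK does not forbid NULL (a CHECK constraint passes when its expression is NULL) → nullable.
- severity: no NOT NULL constraint applies → nullable.

code, refills, provider, room, severity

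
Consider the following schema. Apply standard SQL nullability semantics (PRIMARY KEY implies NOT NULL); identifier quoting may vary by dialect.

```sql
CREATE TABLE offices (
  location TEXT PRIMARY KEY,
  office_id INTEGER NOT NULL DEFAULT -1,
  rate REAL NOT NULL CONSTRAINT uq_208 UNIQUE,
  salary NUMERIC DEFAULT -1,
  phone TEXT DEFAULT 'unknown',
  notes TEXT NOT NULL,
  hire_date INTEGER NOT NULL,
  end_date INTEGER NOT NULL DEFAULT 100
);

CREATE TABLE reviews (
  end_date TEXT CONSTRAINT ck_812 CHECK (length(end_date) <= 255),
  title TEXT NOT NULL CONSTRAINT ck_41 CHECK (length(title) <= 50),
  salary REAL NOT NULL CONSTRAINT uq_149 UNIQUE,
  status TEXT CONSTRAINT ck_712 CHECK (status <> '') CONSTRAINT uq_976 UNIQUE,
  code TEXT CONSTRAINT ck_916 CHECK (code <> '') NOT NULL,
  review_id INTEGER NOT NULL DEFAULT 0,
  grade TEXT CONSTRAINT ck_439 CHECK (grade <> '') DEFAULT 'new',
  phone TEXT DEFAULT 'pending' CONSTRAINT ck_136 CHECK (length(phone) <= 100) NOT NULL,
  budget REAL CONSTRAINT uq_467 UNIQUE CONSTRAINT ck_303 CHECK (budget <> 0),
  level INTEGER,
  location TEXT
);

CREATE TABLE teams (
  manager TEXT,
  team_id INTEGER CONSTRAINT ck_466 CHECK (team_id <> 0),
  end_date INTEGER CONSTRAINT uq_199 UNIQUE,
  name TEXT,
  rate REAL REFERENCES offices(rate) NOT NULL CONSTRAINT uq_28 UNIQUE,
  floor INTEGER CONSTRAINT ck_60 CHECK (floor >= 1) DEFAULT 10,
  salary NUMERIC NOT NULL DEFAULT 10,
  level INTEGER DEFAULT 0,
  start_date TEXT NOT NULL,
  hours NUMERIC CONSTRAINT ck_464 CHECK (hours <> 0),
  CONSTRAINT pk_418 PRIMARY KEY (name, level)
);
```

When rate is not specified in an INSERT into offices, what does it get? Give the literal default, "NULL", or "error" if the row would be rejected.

rate has no DEFAULT clause.
Omitting it would insert NULL, but it is declared NOT NULL, so the INSERT fails.

error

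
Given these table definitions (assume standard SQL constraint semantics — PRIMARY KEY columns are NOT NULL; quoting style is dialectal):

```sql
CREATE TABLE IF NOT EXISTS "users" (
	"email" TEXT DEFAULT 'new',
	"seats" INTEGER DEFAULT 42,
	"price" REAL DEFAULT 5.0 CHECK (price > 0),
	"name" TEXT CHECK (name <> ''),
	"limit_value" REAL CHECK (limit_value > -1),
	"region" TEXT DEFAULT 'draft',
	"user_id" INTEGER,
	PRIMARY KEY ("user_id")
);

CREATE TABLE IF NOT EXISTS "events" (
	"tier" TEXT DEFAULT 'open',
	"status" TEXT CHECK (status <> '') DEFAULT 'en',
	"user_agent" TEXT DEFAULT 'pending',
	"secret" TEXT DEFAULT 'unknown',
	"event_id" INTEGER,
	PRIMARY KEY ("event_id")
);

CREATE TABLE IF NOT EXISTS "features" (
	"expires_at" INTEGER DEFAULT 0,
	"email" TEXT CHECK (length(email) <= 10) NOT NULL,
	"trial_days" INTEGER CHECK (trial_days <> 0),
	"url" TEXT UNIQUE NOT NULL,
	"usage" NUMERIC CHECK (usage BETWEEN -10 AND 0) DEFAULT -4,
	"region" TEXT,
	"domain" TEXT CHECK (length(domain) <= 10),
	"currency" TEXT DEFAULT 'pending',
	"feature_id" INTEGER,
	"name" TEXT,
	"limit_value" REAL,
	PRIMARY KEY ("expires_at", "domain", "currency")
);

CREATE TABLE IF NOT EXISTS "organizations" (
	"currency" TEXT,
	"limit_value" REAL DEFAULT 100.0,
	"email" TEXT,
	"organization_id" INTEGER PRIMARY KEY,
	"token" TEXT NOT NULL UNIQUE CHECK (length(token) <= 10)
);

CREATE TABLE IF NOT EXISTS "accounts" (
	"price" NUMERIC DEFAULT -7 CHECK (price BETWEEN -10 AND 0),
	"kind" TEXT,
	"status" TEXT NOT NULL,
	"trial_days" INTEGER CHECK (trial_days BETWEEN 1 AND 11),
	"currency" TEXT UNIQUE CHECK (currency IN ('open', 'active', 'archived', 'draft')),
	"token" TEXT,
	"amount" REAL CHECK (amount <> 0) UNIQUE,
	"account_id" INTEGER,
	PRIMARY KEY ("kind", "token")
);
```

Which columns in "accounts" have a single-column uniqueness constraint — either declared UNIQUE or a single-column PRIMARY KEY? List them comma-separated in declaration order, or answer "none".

- price: no UNIQUE or single-column PK constraint.
- kind: part of a composite PRIMARY KEY — only the tuple is unique, not this column on its own.
- status: no UNIQUE or single-column PK constraint.
- trial_days: no UNIQUE or single-column PK constraint.
- currency: declared UNIQUE → unique.
- token: part of a composite PRIMARY KEY — only the tuple is unique, not this column on its own.
- amount: declared UNIQUE → unique.
- account_id: no UNIQUE or single-column PK constraint.

currency, amount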